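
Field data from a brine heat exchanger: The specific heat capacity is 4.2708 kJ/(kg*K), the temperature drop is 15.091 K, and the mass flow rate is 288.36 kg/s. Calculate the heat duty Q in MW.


Q = mdot * cp * dT / 1000
Q = 288.36 * 4.2708 * 15.091 / 1000
Q = 18.585 MW


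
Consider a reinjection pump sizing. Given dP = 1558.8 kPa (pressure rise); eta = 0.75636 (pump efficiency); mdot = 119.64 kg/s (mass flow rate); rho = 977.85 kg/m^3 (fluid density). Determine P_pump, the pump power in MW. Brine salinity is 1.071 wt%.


P_pump = mdot * dP / (rho * eta)
P_pump = 119.64 * 1558.8 / (977.85 * 0.75636)
P_pump = 252.1541 kW
Convert: 252.1541 kW * 0.001 = 0.25215 MW
P_pump = 0.25215 MW


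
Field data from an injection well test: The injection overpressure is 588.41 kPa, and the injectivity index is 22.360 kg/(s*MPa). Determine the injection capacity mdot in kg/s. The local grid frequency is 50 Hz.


mdot = II * dP / 1000
mdot = 22.360 * 588.41 / 1000
mdot = 13.157 kg/s


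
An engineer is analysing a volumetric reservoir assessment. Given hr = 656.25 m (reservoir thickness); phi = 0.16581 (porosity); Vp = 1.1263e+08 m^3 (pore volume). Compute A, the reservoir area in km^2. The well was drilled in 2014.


A = Vp / (1e6 * hr * phi)
A = 1.1263e+08 / (1e6 * 656.25 * 0.16581)
A = 1.0351 km^2


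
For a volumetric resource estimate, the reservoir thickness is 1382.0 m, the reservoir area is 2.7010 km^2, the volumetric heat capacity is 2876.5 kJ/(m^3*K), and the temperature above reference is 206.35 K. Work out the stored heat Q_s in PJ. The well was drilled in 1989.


Step 1: Vr = A*1e6*hr = 2.701*1e6*1382.0 = 3.732782e+09 m^3
Step 2: Q_s = Vr*rhoc*dT/1e12 = 3.732782e+09*2876.5*206.35/1e12 = 2215.7 PJ
Q_s = 2215.7 PJ


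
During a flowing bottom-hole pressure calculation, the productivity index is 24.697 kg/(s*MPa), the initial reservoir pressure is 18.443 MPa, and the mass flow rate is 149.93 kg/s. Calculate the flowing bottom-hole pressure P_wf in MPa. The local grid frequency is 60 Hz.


P_wf = P_i - mdot / PI
P_wf = 18.443 - 149.93 / 24.697
P_wf = 12.372 MPa


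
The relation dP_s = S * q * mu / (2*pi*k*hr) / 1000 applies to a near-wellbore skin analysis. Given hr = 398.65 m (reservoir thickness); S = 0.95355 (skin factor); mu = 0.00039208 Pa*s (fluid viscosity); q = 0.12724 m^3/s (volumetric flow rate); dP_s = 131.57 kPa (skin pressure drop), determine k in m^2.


k = S*q*mu / (2*pi*dP_s*1000*hr)
k = 0.95355*0.12724*0.00039208 / (2*pi*131.57*1000*398.65)
k = 1.4435e-13 m^2


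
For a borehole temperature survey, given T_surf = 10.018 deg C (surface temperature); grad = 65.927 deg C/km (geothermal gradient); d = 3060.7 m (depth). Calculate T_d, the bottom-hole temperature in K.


T_d = T_surf + grad * d / 1000
T_d = 10.018 + 65.927 * 3060.7 / 1000
T_d = 211.8008 deg C
Convert to K: 211.8008 + 273.15 = 484.95 K
T_d = 484.95 K


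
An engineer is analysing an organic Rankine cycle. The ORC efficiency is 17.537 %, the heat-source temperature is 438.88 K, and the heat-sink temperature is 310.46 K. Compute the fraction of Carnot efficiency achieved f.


f = (eta_orc/100) / (1 - Tc/Th)
f = (17.537/100) / (1 - 310.46/438.88)
f = 0.59933


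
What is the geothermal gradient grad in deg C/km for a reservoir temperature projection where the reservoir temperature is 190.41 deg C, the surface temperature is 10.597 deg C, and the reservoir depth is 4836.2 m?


grad = (T_res - T_surf) / d * 1000
grad = (190.41 - 10.597) / 4836.2 * 1000
grad = 37.181 deg C/km


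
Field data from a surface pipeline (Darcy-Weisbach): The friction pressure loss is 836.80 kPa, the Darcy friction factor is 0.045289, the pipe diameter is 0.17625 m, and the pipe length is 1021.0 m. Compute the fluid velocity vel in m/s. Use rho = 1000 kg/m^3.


vel = sqrt(dP*1000*2*D / (f*L*rho))
vel = sqrt(836.80*1000*2*0.17625 / (0.045289*1021.0*1000))
vel = 2.5257 m/s


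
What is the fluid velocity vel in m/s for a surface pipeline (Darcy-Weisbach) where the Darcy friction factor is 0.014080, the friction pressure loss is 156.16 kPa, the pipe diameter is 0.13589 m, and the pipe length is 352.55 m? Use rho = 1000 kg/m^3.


vel = sqrt(dP*1000*2*D / (f*L*rho))
vel = sqrt(156.16*1000*2*0.13589 / (0.014080*352.55*1000))
vel = 2.9240 m/s


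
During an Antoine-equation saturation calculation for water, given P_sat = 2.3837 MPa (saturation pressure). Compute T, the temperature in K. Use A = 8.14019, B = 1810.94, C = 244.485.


T = B / (A - log10(P_sat * 760 / 0.101325)) - C
T = 1810.94 / (8.14019 - log10(2.3837 * 760 / 0.101325)) - 244.485
T = 221.3107 deg C
Convert to K: 221.3107 + 273.15 = 494.46 K
T = 494.46 K


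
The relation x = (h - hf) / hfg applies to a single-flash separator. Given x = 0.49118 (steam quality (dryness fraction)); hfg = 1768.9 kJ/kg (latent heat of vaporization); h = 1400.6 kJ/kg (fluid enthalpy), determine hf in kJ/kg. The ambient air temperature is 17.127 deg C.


hf = h - x * hfg
hf = 1400.6 - 0.49118 * 1768.9
hf = 531.75 kJ/kg


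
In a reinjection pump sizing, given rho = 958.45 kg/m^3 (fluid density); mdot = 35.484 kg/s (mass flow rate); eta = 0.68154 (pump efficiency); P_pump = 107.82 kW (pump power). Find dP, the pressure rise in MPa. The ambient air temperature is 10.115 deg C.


dP = P_pump * rho * eta / mdot
dP = 107.82 * 958.45 * 0.68154 / 35.484
dP = 1984.849 kPa
Convert: 1984.849 kPa * 0.001 = 1.9848 MPa
dP = 1.9848 MPa


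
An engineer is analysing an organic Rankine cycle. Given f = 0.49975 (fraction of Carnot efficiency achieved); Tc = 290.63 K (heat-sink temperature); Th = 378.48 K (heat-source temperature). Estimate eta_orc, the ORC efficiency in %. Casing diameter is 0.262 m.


eta_orc = (1 - Tc/Th) * f * 100
eta_orc = (1 - 290.63/378.48) * 0.49975 * 100
eta_orc = 11.600 %


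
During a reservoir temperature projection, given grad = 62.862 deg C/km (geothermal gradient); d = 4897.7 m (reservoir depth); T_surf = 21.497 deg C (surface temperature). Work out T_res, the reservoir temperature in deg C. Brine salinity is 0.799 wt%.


T_res = T_surf + grad * d / 1000
T_res = 21.497 + 62.862 * 4897.7 / 1000
T_res = 329.38 deg C


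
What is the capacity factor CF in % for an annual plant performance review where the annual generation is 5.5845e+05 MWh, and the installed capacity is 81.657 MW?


CF = E_a / (cap * 8760) * 100
CF = 5.5845e+05 / (81.657 * 8760) * 100
CF = 78.070 %


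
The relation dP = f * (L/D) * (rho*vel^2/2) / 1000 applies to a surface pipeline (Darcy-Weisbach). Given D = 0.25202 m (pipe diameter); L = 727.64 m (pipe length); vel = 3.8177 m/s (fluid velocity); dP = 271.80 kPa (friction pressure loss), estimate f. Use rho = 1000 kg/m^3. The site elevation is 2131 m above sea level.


f = dP*1000 / ((L/D)*(rho*vel^2/2))
f = 271.80*1000 / ((727.64/0.25202)*(1000*3.8177^2/2))
f = 0.012918


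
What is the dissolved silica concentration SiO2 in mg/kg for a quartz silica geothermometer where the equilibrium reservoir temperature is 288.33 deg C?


SiO2 = 10^(5.19 - 1309/(T_eq + 273.15))
SiO2 = 10^(5.19 - 1309/(288.33 + 273.15))
SiO2 = 722.21 mg/kg


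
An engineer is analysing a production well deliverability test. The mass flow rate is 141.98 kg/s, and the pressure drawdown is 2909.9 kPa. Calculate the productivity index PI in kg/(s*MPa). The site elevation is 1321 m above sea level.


PI = mdot * 1000 / dP
PI = 141.98 * 1000 / 2909.9
PI = 48.792 kg/(s*MPa)


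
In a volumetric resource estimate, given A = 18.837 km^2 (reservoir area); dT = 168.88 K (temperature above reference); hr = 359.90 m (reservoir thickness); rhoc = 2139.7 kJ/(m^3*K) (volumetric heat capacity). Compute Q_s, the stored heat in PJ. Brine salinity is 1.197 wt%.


Step 1: Vr = A*1e6*hr = 18.837*1e6*359.9 = 6.779436e+09 m^3
Step 2: Q_s = Vr*rhoc*dT/1e12 = 6.779436e+09*2139.7*168.88/1e12 = 2449.8 PJ
Q_s = 2449.8 PJ


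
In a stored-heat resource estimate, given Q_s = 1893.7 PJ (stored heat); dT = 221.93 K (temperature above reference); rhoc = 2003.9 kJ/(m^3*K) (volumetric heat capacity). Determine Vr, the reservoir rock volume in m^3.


Vr = Q_s * 1e12 / (rhoc * dT)
Vr = 1893.7 * 1e12 / (2003.9 * 221.93)
Vr = 4.2581e+09 m^3


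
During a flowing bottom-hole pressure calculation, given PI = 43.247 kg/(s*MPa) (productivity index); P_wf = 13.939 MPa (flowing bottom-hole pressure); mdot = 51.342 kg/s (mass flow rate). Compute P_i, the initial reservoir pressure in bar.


P_i = P_wf + mdot / PI
P_i = 13.939 + 51.342 / 43.247
P_i = 15.12618 MPa
Convert: 15.12618 MPa * 10.0 = 151.26 bar
P_i = 151.26 bar


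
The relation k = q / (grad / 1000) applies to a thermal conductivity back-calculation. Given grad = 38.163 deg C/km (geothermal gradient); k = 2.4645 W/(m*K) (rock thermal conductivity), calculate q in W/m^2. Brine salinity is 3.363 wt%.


q = k * grad / 1000
q = 2.4645 * 38.163 / 1000
q = 0.094053 W/m^2


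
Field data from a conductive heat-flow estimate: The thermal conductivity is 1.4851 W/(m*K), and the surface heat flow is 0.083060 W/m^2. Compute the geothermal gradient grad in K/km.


grad = q * 1000 / k
grad = 0.083060 * 1000 / 1.4851
grad = 55.92889 deg C/km
Convert: 55.92889 deg C/km * 1.0 = 55.929 K/km
grad = 55.929 K/km


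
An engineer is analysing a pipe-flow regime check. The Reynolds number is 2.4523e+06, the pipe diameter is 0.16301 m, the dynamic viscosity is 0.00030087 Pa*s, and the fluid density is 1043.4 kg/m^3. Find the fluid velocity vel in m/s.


vel = Re * mu / (rho * D)
vel = 2.4523e+06 * 0.00030087 / (1043.4 * 0.16301)
vel = 4.3380 m/s


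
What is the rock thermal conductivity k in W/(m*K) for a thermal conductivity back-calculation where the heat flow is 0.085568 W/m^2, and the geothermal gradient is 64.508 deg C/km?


k = q / (grad / 1000)
k = 0.085568 / (64.508 / 1000)
k = 1.3265 W/(m*K)


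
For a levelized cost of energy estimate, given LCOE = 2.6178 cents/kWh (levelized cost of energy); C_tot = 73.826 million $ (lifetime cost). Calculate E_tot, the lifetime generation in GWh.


E_tot = C_tot / LCOE * 100
E_tot = 73.826 / 2.6178 * 100
E_tot = 2820.2 GWh


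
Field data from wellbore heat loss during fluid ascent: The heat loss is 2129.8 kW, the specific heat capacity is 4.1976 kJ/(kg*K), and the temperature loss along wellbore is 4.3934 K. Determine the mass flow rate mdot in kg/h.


mdot = Q_loss / (cp * dT)
mdot = 2129.8 / (4.1976 * 4.3934)
mdot = 115.4880 kg/s
Convert: 115.4880 kg/s * 3600.0 = 4.1576e+05 kg/h
mdot = 4.1576e+05 kg/h


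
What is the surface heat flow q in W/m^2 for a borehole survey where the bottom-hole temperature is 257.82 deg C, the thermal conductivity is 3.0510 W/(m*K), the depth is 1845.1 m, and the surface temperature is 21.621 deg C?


Step 1: grad = (T_d - T_surf)/d * 1000 = (257.82 - 21.621)/1845.1 * 1000 = 128.0142 deg C/km
Step 2: q = k * grad / 1000 = 3.051 * 128.0142 / 1000 = 0.39057 W/m^2
q = 0.39057 W/m^2


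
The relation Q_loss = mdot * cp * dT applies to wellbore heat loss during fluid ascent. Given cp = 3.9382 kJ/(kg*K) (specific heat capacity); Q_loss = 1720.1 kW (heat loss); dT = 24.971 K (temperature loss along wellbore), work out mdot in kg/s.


mdot = Q_loss / (cp * dT)
mdot = 1720.1 / (3.9382 * 24.971)
mdot = 17.491 kg/s


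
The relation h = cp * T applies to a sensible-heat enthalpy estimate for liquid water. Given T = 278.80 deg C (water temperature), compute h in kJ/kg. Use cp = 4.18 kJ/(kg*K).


h = cp * T
h = 4.18 * 278.80
h = 1165.4 kJ/kg


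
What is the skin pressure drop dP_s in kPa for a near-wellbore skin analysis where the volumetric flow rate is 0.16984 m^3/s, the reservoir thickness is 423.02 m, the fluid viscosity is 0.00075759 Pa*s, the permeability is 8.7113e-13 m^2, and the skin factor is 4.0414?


dP_s = S * q * mu / (2*pi*k*hr) / 1000
dP_s = 4.0414 * 0.16984 * 0.00075759 / (2*pi*8.7113e-13*423.02) / 1000
dP_s = 224.59 kPa


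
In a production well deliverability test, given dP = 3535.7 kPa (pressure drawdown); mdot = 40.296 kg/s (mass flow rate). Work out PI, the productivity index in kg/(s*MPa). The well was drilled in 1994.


PI = mdot * 1000 / dP
PI = 40.296 * 1000 / 3535.7
PI = 11.397 kg/(s*MPa)


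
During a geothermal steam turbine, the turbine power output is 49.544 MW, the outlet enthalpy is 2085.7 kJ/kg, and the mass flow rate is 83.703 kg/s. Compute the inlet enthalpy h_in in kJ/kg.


h_in = h_out + P * 1000 / mdot
h_in = 2085.7 + 49.544 * 1000 / 83.703
h_in = 2677.6 kJ/kg


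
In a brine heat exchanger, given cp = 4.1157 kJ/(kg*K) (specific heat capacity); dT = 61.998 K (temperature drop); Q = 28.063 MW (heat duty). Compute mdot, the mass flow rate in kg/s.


mdot = Q * 1000 / (cp * dT)
mdot = 28.063 * 1000 / (4.1157 * 61.998)
mdot = 109.98 kg/s


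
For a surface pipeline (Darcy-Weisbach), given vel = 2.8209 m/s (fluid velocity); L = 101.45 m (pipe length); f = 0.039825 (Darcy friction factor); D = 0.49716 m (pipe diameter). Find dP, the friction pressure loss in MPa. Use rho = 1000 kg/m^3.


dP = f * (L/D) * (rho*vel^2/2) / 1000
dP = 0.039825 * (101.45/0.49716) * (1000*2.8209^2/2) / 1000
dP = 32.33382 kPa
Convert: 32.33382 kPa * 0.001 = 0.032334 MPa
dP = 0.032334 MPa


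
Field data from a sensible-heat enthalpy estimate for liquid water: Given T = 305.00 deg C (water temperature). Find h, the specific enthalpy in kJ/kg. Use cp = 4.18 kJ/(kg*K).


h = cp * T
h = 4.18 * 305.00
h = 1274.9 kJ/kg


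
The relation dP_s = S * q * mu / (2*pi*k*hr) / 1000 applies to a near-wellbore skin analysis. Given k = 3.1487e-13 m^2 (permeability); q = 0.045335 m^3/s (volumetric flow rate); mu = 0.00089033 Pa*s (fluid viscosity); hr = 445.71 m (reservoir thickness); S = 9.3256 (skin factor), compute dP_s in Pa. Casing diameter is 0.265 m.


dP_s = S * q * mu / (2*pi*k*hr) / 1000
dP_s = 9.3256 * 0.045335 * 0.00089033 / (2*pi*3.1487e-13*445.71) / 1000
dP_s = 426.8722 kPa
Convert: 426.8722 kPa * 1000.0 = 4.2687e+05 Pa
dP_s = 4.2687e+05 Pa


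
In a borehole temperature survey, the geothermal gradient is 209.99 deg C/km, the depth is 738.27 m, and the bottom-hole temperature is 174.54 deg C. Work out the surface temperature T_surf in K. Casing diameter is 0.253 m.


T_surf = T_d - grad * d / 1000
T_surf = 174.54 - 209.99 * 738.27 / 1000
T_surf = 19.51068 deg C
Convert to K: 19.51068 + 273.15 = 292.66 K
T_surf = 292.66 K


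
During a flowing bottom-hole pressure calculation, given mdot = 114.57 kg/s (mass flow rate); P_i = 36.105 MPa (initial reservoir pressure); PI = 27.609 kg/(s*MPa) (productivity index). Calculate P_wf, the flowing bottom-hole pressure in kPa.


P_wf = P_i - mdot / PI
P_wf = 36.105 - 114.57 / 27.609
P_wf = 31.95527 MPa
Convert: 31.95527 MPa * 1000.0 = 31955 kPa
P_wf = 31955 kPa


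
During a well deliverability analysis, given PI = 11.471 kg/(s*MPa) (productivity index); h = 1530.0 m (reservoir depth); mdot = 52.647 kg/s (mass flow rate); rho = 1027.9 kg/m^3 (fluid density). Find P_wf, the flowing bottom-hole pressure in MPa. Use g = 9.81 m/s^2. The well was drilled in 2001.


Step 1: P_i = rho*g*h/1e6 = 1027.9*9.81*1530.0/1e6 = 15.42806 MPa
Step 2: P_wf = P_i - mdot/PI = 15.42806 - 52.647/11.471 = 10.838 MPa
P_wf = 10.838 MPa


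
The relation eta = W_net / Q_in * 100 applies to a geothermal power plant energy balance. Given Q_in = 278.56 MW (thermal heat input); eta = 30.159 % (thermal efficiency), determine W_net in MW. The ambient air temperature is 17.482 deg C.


W_net = eta / 100 * Q_in
W_net = 30.159 / 100 * 278.56
W_net = 84.011 MW


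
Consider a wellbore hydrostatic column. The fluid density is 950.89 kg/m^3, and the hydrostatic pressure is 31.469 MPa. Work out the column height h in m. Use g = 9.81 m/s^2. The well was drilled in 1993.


h = P * 1e6 / (g * rho)
h = 31.469 * 1e6 / (9.81 * 950.89)
h = 3373.5 m


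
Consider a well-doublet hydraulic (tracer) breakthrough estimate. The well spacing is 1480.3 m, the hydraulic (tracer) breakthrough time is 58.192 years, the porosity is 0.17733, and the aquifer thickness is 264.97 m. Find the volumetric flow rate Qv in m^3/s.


Qv = pi*hr*phi*L^2 / (3*t_bt*365.25*86400)
Qv = pi*264.97*0.17733*1480.3^2 / (3*58.192*365.25*86400)
Qv = 0.058714 m^3/s


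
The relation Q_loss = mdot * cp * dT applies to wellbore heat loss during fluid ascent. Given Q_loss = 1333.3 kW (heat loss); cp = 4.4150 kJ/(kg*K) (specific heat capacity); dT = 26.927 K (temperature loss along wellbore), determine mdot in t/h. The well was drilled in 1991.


mdot = Q_loss / (cp * dT)
mdot = 1333.3 / (4.4150 * 26.927)
mdot = 11.21526 kg/s
Convert: 11.21526 kg/s * 3.6 = 40.375 t/h
mdot = 40.375 t/h


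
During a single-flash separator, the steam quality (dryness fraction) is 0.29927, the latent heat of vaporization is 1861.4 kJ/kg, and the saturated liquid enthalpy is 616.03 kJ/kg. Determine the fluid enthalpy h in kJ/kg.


h = hf + x * hfg
h = 616.03 + 0.29927 * 1861.4
h = 1173.1 kJ/kg


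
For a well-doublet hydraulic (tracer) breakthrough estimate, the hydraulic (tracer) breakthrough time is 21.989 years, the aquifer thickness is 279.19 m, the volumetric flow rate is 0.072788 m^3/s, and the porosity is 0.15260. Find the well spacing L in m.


L = sqrt(t_bt*365.25*86400*3*Qv / (pi*hr*phi))
L = sqrt(21.989*365.25*86400*3*0.072788 / (pi*279.19*0.15260))
L = 1064.0 m


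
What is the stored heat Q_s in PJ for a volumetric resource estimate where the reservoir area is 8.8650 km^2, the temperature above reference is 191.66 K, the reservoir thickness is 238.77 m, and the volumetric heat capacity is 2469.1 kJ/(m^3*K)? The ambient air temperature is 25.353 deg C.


Step 1: Vr = A*1e6*hr = 8.865*1e6*238.77 = 2.116696e+09 m^3
Step 2: Q_s = Vr*rhoc*dT/1e12 = 2.116696e+09*2469.1*191.66/1e12 = 1001.7 PJ
Q_s = 1001.7 PJ


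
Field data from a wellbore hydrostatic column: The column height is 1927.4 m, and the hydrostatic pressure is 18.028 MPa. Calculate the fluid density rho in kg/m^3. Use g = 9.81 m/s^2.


rho = P * 1e6 / (g * h)
rho = 18.028 * 1e6 / (9.81 * 1927.4)
rho = 953.47 kg/m^3


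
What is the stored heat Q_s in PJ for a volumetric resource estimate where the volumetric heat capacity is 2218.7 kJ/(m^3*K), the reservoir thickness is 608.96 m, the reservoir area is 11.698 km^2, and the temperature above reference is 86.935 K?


Step 1: Vr = A*1e6*hr = 11.698*1e6*608.96 = 7.123614e+09 m^3
Step 2: Q_s = Vr*rhoc*dT/1e12 = 7.123614e+09*2218.7*86.935/1e12 = 1374.0 PJ
Q_s = 1374.0 PJ


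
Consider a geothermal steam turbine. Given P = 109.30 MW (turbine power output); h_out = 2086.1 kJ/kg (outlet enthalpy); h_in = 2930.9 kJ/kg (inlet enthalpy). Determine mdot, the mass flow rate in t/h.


mdot = P * 1000 / (h_in - h_out)
mdot = 109.30 * 1000 / (2930.9 - 2086.1)
mdot = 129.3797 kg/s
Convert: 129.3797 kg/s * 3.6 = 465.77 t/h
mdot = 465.77 t/h


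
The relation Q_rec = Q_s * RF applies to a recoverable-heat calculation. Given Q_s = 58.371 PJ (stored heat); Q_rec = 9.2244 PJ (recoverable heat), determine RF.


RF = Q_rec / Q_s
RF = 9.2244 / 58.371
RF = 0.15803


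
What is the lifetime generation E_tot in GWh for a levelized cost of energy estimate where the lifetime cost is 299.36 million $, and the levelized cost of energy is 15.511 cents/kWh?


E_tot = C_tot / LCOE * 100
E_tot = 299.36 / 15.511 * 100
E_tot = 1930.0 GWh


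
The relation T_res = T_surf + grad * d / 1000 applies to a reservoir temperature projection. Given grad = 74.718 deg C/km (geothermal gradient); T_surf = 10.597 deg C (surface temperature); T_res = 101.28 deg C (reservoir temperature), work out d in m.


d = (T_res - T_surf) / grad * 1000
d = (101.28 - 10.597) / 74.718 * 1000
d = 1213.7 m


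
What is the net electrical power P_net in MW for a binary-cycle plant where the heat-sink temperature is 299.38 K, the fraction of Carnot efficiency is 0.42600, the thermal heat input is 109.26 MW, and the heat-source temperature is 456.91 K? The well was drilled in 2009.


Step 1: eta = (1 - Tc/Th)*f = (1 - 299.38/456.91)*0.426 = 0.1468731
Step 2: P_net = eta * Q_in = 0.1468731 * 109.26 = 16.047 MW
P_net = 16.047 MW


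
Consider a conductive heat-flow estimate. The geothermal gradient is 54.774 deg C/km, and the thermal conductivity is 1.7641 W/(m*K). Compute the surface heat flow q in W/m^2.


q = k * grad / 1000
q = 1.7641 * 54.774 / 1000
q = 0.096627 W/m^2


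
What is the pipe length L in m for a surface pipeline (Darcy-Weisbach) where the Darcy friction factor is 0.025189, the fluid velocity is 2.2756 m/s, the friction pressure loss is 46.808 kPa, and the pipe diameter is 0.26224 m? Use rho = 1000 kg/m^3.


L = dP*1000*D / (f*rho*vel^2/2)
L = 46.808*1000*0.26224 / (0.025189*1000*2.2756^2/2)
L = 188.21 m


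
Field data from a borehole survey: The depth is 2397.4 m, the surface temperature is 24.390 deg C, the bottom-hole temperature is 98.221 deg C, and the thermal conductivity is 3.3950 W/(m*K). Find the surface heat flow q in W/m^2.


Step 1: grad = (T_d - T_surf)/d * 1000 = (98.221 - 24.39)/2397.4 * 1000 = 30.79628 deg C/km
Step 2: q = k * grad / 1000 = 3.395 * 30.79628 / 1000 = 0.10455 W/m^2
q = 0.10455 W/m^2


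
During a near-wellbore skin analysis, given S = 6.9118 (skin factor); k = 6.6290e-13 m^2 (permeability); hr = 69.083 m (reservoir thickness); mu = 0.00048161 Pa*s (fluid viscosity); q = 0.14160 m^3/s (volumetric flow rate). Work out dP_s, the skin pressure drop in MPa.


dP_s = S * q * mu / (2*pi*k*hr) / 1000
dP_s = 6.9118 * 0.14160 * 0.00048161 / (2*pi*6.6290e-13*69.083) / 1000
dP_s = 1638.139 kPa
Convert: 1638.139 kPa * 0.001 = 1.6381 MPa
dP_s = 1.6381 MPa


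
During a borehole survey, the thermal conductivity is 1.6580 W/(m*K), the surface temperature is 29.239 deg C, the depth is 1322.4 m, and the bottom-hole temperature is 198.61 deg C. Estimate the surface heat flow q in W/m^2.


Step 1: grad = (T_d - T_surf)/d * 1000 = (198.61 - 29.239)/1322.4 * 1000 = 128.0785 deg C/km
Step 2: q = k * grad / 1000 = 1.658 * 128.0785 / 1000 = 0.21235 W/m^2
q = 0.21235 W/m^2


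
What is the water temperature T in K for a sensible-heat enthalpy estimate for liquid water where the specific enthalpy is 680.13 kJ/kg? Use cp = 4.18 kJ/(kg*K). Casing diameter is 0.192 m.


T = h / cp
T = 680.13 / 4.18
T = 162.7105 deg C
Convert to K: 162.7105 + 273.15 = 435.86 K
T = 435.86 K


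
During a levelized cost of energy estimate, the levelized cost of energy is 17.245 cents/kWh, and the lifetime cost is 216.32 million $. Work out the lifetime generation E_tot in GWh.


E_tot = C_tot / LCOE * 100
E_tot = 216.32 / 17.245 * 100
E_tot = 1254.4 GWh


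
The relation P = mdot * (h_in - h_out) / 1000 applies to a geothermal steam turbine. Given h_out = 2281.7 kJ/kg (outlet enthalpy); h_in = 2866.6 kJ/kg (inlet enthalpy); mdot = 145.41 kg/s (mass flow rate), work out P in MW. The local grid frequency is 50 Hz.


P = mdot * (h_in - h_out) / 1000
P = 145.41 * (2866.6 - 2281.7) / 1000
P = 85.050 MW


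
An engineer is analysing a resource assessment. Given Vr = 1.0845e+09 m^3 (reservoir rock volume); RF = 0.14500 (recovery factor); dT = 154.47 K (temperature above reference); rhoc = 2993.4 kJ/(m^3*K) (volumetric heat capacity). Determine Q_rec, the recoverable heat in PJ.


Step 1: Q_s = Vr*rhoc*dT/1e12 = 1.0845e+09*2993.4*154.47/1e12 = 501.4625 PJ
Step 2: Q_rec = Q_s * RF = 501.4625 * 0.145 = 72.712 PJ
Q_rec = 72.712 PJ


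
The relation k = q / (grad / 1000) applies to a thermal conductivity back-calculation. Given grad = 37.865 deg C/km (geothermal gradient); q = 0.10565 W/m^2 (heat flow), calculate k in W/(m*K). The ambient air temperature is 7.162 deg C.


k = q / (grad / 1000)
k = 0.10565 / (37.865 / 1000)
k = 2.7902 W/(m*K)


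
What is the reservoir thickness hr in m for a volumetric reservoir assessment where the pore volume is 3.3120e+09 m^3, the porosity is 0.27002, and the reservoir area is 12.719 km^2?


hr = Vp / (A * 1e6 * phi)
hr = 3.3120e+09 / (12.719 * 1e6 * 0.27002)
hr = 964.36 m


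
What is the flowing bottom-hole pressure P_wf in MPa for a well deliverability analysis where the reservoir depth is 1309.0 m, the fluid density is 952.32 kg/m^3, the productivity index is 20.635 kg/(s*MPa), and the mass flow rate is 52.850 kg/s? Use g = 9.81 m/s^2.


Step 1: P_i = rho*g*h/1e6 = 952.32*9.81*1309.0/1e6 = 12.22902 MPa
Step 2: P_wf = P_i - mdot/PI = 12.22902 - 52.85/20.635 = 9.6678 MPa
P_wf = 9.6678 MPa


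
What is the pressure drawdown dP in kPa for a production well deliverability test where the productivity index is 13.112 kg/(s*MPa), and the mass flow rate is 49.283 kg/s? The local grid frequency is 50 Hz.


dP = mdot * 1000 / PI
dP = 49.283 * 1000 / 13.112
dP = 3758.6 kPa


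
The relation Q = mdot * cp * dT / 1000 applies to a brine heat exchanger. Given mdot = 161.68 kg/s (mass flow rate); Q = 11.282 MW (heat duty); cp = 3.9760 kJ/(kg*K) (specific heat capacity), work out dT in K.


dT = Q * 1000 / (mdot * cp)
dT = 11.282 * 1000 / (161.68 * 3.9760)
dT = 17.550 K


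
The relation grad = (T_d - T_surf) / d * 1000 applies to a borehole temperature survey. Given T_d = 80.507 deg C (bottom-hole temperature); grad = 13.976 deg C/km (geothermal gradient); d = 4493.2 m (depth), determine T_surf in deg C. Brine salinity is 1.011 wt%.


T_surf = T_d - grad * d / 1000
T_surf = 80.507 - 13.976 * 4493.2 / 1000
T_surf = 17.710 deg C


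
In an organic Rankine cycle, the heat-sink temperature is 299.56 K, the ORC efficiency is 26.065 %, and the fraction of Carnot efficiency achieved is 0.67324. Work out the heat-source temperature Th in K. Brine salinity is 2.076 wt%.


Th = Tc / (1 - (eta_orc/100)/f)
Th = 299.56 / (1 - (26.065/100)/0.67324)
Th = 488.80 K


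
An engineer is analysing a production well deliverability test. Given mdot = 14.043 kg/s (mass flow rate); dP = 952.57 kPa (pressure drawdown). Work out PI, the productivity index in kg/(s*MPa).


PI = mdot * 1000 / dP
PI = 14.043 * 1000 / 952.57
PI = 14.742 kg/(s*MPa)


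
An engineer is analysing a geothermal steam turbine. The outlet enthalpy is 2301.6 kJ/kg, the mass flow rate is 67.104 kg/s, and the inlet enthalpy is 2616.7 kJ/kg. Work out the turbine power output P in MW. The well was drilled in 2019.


P = mdot * (h_in - h_out) / 1000
P = 67.104 * (2616.7 - 2301.6) / 1000
P = 21.144 MW


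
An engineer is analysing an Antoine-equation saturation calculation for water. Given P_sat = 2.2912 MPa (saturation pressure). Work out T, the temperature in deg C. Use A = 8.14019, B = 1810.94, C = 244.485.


T = B / (A - log10(P_sat * 760 / 0.101325)) - C
T = 1810.94 / (8.14019 - log10(2.2912 * 760 / 0.101325)) - 244.485
T = 219.26 deg C


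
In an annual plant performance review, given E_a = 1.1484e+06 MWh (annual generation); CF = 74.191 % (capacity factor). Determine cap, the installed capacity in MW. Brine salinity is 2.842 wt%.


cap = E_a / (CF/100 * 8760)
cap = 1.1484e+06 / (74.191/100 * 8760)
cap = 176.70 MW


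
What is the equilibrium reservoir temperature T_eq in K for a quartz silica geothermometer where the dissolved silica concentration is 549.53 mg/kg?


T_eq = 1309 / (5.19 - log10(SiO2)) - 273.15
T_eq = 1309 / (5.19 - log10(549.53)) - 273.15
T_eq = 261.1338 deg C
Convert to K: 261.1338 + 273.15 = 534.28 K
T_eq = 534.28 K


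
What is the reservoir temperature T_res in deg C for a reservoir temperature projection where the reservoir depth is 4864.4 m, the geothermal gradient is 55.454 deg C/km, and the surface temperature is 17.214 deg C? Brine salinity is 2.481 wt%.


T_res = T_surf + grad * d / 1000
T_res = 17.214 + 55.454 * 4864.4 / 1000
T_res = 286.96 deg C


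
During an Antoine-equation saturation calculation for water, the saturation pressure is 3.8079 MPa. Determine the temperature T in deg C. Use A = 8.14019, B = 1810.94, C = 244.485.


T = B / (A - log10(P_sat * 760 / 0.101325)) - C
T = 1810.94 / (8.14019 - log10(3.8079 * 760 / 0.101325)) - 244.485
T = 247.03 deg C


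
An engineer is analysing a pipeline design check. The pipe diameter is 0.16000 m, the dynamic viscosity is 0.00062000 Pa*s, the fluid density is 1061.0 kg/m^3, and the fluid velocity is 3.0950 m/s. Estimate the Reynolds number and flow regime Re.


Step 1: Re = rho*vel*D/mu = 1061.0*3.095*0.16/0.00062 = 8.4743e+05
Step 2: Re = 8.4743e+05 > 4000, so flow is turbulent.
Re = 8.4743e+05 (turbulent)


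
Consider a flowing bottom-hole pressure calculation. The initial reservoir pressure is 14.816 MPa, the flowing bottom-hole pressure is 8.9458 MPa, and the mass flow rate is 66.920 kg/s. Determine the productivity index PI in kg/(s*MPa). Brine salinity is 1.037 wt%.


PI = mdot / (P_i - P_wf)
PI = 66.920 / (14.816 - 8.9458)
PI = 11.400 kg/(s*MPa)


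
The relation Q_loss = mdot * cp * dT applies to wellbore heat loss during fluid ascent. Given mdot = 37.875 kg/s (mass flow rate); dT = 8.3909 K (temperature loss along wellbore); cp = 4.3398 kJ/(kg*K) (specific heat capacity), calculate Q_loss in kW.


Q_loss = mdot * cp * dT
Q_loss = 37.875 * 4.3398 * 8.3909
Q_loss = 1379.2 kW


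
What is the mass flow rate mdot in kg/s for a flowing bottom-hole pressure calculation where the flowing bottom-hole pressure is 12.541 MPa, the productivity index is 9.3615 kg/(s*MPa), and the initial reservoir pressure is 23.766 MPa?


mdot = (P_i - P_wf) * PI
mdot = (23.766 - 12.541) * 9.3615
mdot = 105.08 kg/s


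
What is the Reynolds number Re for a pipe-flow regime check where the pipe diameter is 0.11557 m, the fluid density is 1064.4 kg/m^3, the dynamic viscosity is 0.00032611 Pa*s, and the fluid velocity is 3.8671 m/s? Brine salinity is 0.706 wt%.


Re = rho * vel * D / mu
Re = 1064.4 * 3.8671 * 0.11557 / 0.00032611
Re = 1.4587e+06


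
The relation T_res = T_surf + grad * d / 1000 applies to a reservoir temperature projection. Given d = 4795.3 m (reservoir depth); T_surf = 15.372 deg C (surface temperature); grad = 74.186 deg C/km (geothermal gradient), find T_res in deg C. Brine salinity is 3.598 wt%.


T_res = T_surf + grad * d / 1000
T_res = 15.372 + 74.186 * 4795.3 / 1000
T_res = 371.12 deg C


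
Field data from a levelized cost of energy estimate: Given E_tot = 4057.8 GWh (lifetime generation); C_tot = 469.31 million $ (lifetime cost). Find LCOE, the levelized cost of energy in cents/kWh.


LCOE = C_tot / E_tot * 100
LCOE = 469.31 / 4057.8 * 100
LCOE = 11.566 cents/kWh


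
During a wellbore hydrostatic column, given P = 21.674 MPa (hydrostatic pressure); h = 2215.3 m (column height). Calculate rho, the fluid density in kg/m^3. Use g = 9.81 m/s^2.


rho = P * 1e6 / (g * h)
rho = 21.674 * 1e6 / (9.81 * 2215.3)
rho = 997.33 kg/m^3


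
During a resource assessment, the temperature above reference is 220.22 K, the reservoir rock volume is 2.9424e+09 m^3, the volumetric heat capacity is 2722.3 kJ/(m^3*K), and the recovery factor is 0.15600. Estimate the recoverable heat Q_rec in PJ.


Step 1: Q_s = Vr*rhoc*dT/1e12 = 2.9424e+09*2722.3*220.22/1e12 = 1763.983 PJ
Step 2: Q_rec = Q_s * RF = 1763.983 * 0.156 = 275.18 PJ
Q_rec = 275.18 PJ


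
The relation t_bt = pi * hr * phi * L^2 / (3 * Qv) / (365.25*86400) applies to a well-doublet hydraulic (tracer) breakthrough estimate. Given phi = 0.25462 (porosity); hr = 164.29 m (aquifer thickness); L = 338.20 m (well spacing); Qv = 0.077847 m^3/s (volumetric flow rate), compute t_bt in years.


t_bt = pi * hr * phi * L^2 / (3 * Qv) / (365.25*86400)
t_bt = pi * 164.29 * 0.25462 * 338.20^2 / (3 * 0.077847) / (365.25*86400)
t_bt = 2.0395 years


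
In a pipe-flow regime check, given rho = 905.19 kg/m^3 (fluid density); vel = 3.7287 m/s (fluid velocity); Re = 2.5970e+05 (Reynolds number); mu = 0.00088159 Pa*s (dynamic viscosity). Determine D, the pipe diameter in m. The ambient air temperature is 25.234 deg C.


D = Re * mu / (rho * vel)
D = 2.5970e+05 * 0.00088159 / (905.19 * 3.7287)
D = 0.067833 m


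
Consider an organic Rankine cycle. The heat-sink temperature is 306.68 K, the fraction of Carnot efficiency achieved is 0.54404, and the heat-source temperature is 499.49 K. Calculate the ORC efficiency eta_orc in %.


eta_orc = (1 - Tc/Th) * f * 100
eta_orc = (1 - 306.68/499.49) * 0.54404 * 100
eta_orc = 21.001 %


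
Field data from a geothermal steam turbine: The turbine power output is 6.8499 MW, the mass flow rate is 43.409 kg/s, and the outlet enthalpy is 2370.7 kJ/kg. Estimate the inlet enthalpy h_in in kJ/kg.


h_in = h_out + P * 1000 / mdot
h_in = 2370.7 + 6.8499 * 1000 / 43.409
h_in = 2528.5 kJ/kg


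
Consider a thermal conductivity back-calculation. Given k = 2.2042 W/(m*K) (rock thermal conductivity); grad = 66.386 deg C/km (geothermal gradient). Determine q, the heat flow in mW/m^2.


q = k * grad / 1000
q = 2.2042 * 66.386 / 1000
q = 0.1463280 W/m^2
Convert: 0.1463280 W/m^2 * 1000.0 = 146.33 mW/m^2
q = 146.33 mW/m^2


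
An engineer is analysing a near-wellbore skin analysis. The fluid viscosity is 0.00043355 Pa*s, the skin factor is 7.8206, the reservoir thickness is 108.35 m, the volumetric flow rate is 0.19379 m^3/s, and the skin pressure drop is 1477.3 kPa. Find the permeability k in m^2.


k = S*q*mu / (2*pi*dP_s*1000*hr)
k = 7.8206*0.19379*0.00043355 / (2*pi*1477.3*1000*108.35)
k = 6.5333e-13 m^2


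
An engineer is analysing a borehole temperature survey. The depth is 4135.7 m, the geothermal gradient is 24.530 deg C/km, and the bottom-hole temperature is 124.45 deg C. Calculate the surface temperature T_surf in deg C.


T_surf = T_d - grad * d / 1000
T_surf = 124.45 - 24.530 * 4135.7 / 1000
T_surf = 23.001 deg C


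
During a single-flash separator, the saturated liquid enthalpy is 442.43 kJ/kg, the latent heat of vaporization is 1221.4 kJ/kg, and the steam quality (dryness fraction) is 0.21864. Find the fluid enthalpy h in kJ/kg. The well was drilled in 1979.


h = hf + x * hfg
h = 442.43 + 0.21864 * 1221.4
h = 709.48 kJ/kg


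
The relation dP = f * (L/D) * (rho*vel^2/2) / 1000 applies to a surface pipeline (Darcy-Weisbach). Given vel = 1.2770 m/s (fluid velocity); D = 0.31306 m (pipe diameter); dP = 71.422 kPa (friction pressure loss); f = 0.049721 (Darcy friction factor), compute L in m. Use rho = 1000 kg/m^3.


L = dP*1000*D / (f*rho*vel^2/2)
L = 71.422*1000*0.31306 / (0.049721*1000*1.2770^2/2)
L = 551.53 m


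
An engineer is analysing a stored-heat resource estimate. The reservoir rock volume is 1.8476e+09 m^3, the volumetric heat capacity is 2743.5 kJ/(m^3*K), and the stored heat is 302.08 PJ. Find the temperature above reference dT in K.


dT = Q_s * 1e12 / (Vr * rhoc)
dT = 302.08 * 1e12 / (1.8476e+09 * 2743.5)
dT = 59.595 K


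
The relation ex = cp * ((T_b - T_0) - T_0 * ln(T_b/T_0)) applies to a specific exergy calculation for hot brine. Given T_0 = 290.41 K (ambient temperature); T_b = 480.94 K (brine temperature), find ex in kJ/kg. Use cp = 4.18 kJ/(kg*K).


ex = cp * ((T_b - T_0) - T_0 * ln(T_b/T_0))
ex = 4.18 * ((480.94 - 290.41) - 290.41 * ln(480.94/290.41))
ex = 184.06 kJ/kg


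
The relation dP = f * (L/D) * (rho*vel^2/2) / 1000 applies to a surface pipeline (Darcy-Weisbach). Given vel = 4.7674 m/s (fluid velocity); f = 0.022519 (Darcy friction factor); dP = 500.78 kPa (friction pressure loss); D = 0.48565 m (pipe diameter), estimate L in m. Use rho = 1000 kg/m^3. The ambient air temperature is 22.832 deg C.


L = dP*1000*D / (f*rho*vel^2/2)
L = 500.78*1000*0.48565 / (0.022519*1000*4.7674^2/2)
L = 950.36 m


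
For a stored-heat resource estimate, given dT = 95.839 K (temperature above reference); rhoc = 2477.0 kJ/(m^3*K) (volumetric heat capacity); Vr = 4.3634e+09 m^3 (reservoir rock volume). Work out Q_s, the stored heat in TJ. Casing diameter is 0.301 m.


Q_s = Vr * rhoc * dT / 1e12
Q_s = 4.3634e+09 * 2477.0 * 95.839 / 1e12
Q_s = 1035.842 PJ
Convert: 1035.842 PJ * 1000.0 = 1.0358e+06 TJ
Q_s = 1.0358e+06 TJ


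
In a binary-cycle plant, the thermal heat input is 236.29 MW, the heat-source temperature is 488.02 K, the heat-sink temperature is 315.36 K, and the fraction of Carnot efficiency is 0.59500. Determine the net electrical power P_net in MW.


Step 1: eta = (1 - Tc/Th)*f = (1 - 315.36/488.02)*0.595 = 0.2105092
Step 2: P_net = eta * Q_in = 0.2105092 * 236.29 = 49.741 MW
P_net = 49.741 MW


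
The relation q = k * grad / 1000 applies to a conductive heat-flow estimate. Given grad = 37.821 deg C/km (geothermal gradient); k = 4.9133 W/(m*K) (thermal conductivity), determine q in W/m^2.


q = k * grad / 1000
q = 4.9133 * 37.821 / 1000
q = 0.18583 W/m^2


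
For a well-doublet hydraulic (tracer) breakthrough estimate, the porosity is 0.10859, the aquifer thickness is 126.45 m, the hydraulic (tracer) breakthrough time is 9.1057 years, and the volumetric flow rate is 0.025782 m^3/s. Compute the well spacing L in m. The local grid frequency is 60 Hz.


L = sqrt(t_bt*365.25*86400*3*Qv / (pi*hr*phi))
L = sqrt(9.1057*365.25*86400*3*0.025782 / (pi*126.45*0.10859))
L = 717.79 m


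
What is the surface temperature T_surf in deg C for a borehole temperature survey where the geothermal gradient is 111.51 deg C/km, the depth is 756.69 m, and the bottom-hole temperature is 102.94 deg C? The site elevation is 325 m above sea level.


T_surf = T_d - grad * d / 1000
T_surf = 102.94 - 111.51 * 756.69 / 1000
T_surf = 18.561 deg C


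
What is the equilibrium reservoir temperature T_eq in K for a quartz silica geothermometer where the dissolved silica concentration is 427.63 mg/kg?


T_eq = 1309 / (5.19 - log10(SiO2)) - 273.15
T_eq = 1309 / (5.19 - log10(427.63)) - 273.15
T_eq = 238.3916 deg C
Convert to K: 238.3916 + 273.15 = 511.54 K
T_eq = 511.54 K


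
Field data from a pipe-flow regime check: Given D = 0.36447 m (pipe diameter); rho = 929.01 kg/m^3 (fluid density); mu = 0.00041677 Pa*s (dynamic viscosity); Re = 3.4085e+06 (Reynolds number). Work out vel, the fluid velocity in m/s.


vel = Re * mu / (rho * D)
vel = 3.4085e+06 * 0.00041677 / (929.01 * 0.36447)
vel = 4.1954 m/s


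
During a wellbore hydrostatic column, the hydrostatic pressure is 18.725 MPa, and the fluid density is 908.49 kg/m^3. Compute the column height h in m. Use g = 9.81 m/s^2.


h = P * 1e6 / (g * rho)
h = 18.725 * 1e6 / (9.81 * 908.49)
h = 2101.0 m


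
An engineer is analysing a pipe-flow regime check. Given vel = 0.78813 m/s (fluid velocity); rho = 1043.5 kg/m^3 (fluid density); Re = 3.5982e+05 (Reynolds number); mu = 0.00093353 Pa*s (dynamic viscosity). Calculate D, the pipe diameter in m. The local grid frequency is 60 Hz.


D = Re * mu / (rho * vel)
D = 3.5982e+05 * 0.00093353 / (1043.5 * 0.78813)
D = 0.40844 m


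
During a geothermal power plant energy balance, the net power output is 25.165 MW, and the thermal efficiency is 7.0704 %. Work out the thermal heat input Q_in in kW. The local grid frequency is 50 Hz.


Q_in = W_net / (eta / 100)
Q_in = 25.165 / (7.0704 / 100)
Q_in = 355.9205 MW
Convert: 355.9205 MW * 1000.0 = 3.5592e+05 kW
Q_in = 3.5592e+05 kW


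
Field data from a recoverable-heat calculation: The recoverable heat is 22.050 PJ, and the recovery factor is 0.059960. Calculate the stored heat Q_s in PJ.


Q_s = Q_rec / RF
Q_s = 22.050 / 0.059960
Q_s = 367.75 PJ


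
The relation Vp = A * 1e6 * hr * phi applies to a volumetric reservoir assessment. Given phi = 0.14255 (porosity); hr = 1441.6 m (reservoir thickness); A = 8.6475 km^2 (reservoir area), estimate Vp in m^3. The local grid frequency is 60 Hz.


Vp = A * 1e6 * hr * phi
Vp = 8.6475 * 1e6 * 1441.6 * 0.14255
Vp = 1.7771e+09 m^3


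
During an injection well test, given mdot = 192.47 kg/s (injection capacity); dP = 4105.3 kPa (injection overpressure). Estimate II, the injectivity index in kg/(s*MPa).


II = mdot * 1000 / dP
II = 192.47 * 1000 / 4105.3
II = 46.883 kg/(s*MPa)


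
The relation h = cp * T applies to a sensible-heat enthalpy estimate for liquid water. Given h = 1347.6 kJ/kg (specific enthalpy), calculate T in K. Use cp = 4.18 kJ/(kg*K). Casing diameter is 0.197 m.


T = h / cp
T = 1347.6 / 4.18
T = 322.3923 deg C
Convert to K: 322.3923 + 273.15 = 595.54 K
T = 595.54 K
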